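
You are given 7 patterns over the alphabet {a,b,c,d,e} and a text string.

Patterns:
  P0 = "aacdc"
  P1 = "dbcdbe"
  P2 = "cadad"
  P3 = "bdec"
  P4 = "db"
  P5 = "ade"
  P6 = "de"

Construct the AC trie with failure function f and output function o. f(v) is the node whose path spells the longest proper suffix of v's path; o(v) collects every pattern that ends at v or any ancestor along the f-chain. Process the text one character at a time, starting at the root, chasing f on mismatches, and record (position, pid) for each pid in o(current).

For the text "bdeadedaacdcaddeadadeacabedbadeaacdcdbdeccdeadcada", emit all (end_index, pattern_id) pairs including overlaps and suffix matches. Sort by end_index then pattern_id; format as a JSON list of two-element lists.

Build automaton:
Trie (insert patterns):
  n0 'ε': a→1 b→17 c→12 d→6
  n1 'a': a→2 d→21
  n2 'aa': c→3
  n3 'aac': d→4
  n4 'aacd': c→5
  n5 'aacdc': ·  ←P0
  n6 'd': b→7 e→23
  n7 'db': c→8  ←P4
  n8 'dbc': d→9
  n9 'dbcd': b→10
  n10 'dbcdb': e→11
  n11 'dbcdbe': ·  ←P1
  n12 'c': a→13
  n13 'ca': d→14
  n14 'cad': a→15
  n15 'cada': d→16
  n16 'cadad': ·  ←P2
  n17 'b': d→18
  n18 'bd': e→19
  n19 'bde': c→20
  n20 'bdec': ·  ←P3
  n21 'ad': e→22
  n22 'ade': ·  ←P5
  n23 'de': ·  ←P6

BFS fail/out derivation:
  fail(1) 'a': from fail(0)=0 chase 'a': 0 ⇒ 0;  out=∅∪out(0)=∅
  fail(6) 'd': from fail(0)=0 chase 'd': 0 ⇒ 0;  out=∅∪out(0)=∅
  fail(12) 'c': from fail(0)=0 chase 'c': 0 ⇒ 0;  out=∅∪out(0)=∅
  fail(17) 'b': from fail(0)=0 chase 'b': 0 ⇒ 0;  out=∅∪out(0)=∅
  fail(2) 'aa': from fail(1)=0 chase 'a': 0 ⇒ 1;  out=∅∪out(1)=∅
  fail(7) 'db': from fail(6)=0 chase 'b': 0 ⇒ 17;  out={4}∪out(17)={4}
  fail(13) 'ca': from fail(12)=0 chase 'a': 0 ⇒ 1;  out=∅∪out(1)=∅
  fail(18) 'bd': from fail(17)=0 chase 'd': 0 ⇒ 6;  out=∅∪out(6)=∅
  fail(21) 'ad': from fail(1)=0 chase 'd': 0 ⇒ 6;  out=∅∪out(6)=∅
  fail(23) 'de': from fail(6)=0 chase 'e': 0 ⇒ 0;  out={6}∪out(0)={6}
  fail(3) 'aac': from fail(2)=1 chase 'c': 1→0 ⇒ 12;  out=∅∪out(12)=∅
  fail(8) 'dbc': from fail(7)=17 chase 'c': 17→0 ⇒ 12;  out=∅∪out(12)=∅
  fail(14) 'cad': from fail(13)=1 chase 'd': 1 ⇒ 21;  out=∅∪out(21)=∅
  fail(19) 'bde': from fail(18)=6 chase 'e': 6 ⇒ 23;  out=∅∪out(23)={6}
  fail(22) 'ade': from fail(21)=6 chase 'e': 6 ⇒ 23;  out={5}∪out(23)={5,6}
  fail(4) 'aacd': from fail(3)=12 chase 'd': 12→0 ⇒ 6;  out=∅∪out(6)=∅
  fail(9) 'dbcd': from fail(8)=12 chase 'd': 12→0 ⇒ 6;  out=∅∪out(6)=∅
  fail(15) 'cada': from fail(14)=21 chase 'a': 21→6→0 ⇒ 1;  out=∅∪out(1)=∅
  fail(20) 'bdec': from fail(19)=23 chase 'c': 23→0 ⇒ 12;  out={3}∪out(12)={3}
  fail(5) 'aacdc': from fail(4)=6 chase 'c': 6→0 ⇒ 12;  out={0}∪out(12)={0}
  fail(10) 'dbcdb': from fail(9)=6 chase 'b': 6 ⇒ 7;  out=∅∪out(7)={4}
  fail(16) 'cadad': from fail(15)=1 chase 'd': 1 ⇒ 21;  out={2}∪out(21)={2}
  fail(11) 'dbcdbe': from fail(10)=7 chase 'e': 7→17→0 ⇒ 0;  out={1}∪out(0)={1}

Run:
pos 0 'b': at 17
pos 1 'd': at 18
pos 2 'e': at 19  emit P6@[1:2]
pos 3 'a': at 1 ·f
pos 4 'd': at 21
pos 5 'e': at 22  emit P5@[3:5],P6@[4:5]
pos 6 'd': at 6 ·f
pos 7 'a': at 1 ·f
pos 8 'a': at 2
pos 9 'c': at 3
pos 10 'd': at 4
pos 11 'c': at 5  emit P0@[7:11]
pos 12 'a': at 13 ·f
pos 13 'd': at 14
pos 14 'd': at 6 ·f
pos 15 'e': at 23  emit P6@[14:15]
pos 16 'a': at 1 ·f
pos 17 'd': at 21
pos 18 'a': at 1 ·f
pos 19 'd': at 21
pos 20 'e': at 22  emit P5@[18:20],P6@[19:20]
pos 21 'a': at 1 ·f
pos 22 'c': at 12 ·f
pos 23 'a': at 13
pos 24 'b': at 17 ·f
pos 25 'e': at 0 ·f
pos 26 'd': at 6
pos 27 'b': at 7  emit P4@[26:27]
pos 28 'a': at 1 ·f
pos 29 'd': at 21
pos 30 'e': at 22  emit P5@[28:30],P6@[29:30]
pos 31 'a': at 1 ·f
pos 32 'a': at 2
pos 33 'c': at 3
pos 34 'd': at 4
pos 35 'c': at 5  emit P0@[31:35]
pos 36 'd': at 6 ·f
pos 37 'b': at 7  emit P4@[36:37]
pos 38 'd': at 18 ·f
pos 39 'e': at 19  emit P6@[38:39]
pos 40 'c': at 20  emit P3@[37:40]
pos 41 'c': at 12 ·f
pos 42 'd': at 6 ·f
pos 43 'e': at 23  emit P6@[42:43]
pos 44 'a': at 1 ·f
pos 45 'd': at 21
pos 46 'c': at 12 ·f
pos 47 'a': at 13
pos 48 'd': at 14
pos 49 'a': at 15

Matches: [[2,6],[5,5],[5,6],[11,0],[15,6],[20,5],[20,6],[27,4],[30,5],[30,6],[35,0],[37,4],[39,6],[40,3],[43,6]]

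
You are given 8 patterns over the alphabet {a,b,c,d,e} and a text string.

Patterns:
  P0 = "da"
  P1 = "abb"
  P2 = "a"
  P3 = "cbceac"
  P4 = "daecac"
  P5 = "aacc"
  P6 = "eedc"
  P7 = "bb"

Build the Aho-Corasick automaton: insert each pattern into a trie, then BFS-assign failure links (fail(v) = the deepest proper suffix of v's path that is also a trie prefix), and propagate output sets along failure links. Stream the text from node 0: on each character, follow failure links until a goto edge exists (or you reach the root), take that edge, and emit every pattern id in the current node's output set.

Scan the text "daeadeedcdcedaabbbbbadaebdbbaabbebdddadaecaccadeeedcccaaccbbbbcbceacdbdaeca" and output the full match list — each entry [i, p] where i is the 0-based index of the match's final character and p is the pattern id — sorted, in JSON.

Build:
Trie nodes:
  0='ε' goto a→3 b→23 c→6 d→1 e→19
  1='d' goto a→2
  2='da' goto e→12  ←P0
  3='a' goto a→16 b→4  ←P2
  4='ab' goto b→5
  5='abb' goto ·  ←P1
  6='c' goto b→7
  7='cb' goto c→8
  8='cbc' goto e→9
  9='cbce' goto a→10
  10='cbcea' goto c→11
  11='cbceac' goto ·  ←P3
  12='dae' goto c→13
  13='daec' goto a→14
  14='daeca' goto c→15
  15='daecac' goto ·  ←P4
  16='aa' goto c→17
  17='aac' goto c→18
  18='aacc' goto ·  ←P5
  19='e' goto e→20
  20='ee' goto d→21
  21='eed' goto c→22
  22='eedc' goto ·  ←P6
  23='b' goto b→24
  24='bb' goto ·  ←P7

Failure links (BFS by depth):
  n1('d'): parent n0 fail=0; on 'd' 0 → fail=0;  out ∅∪∅=∅
  n3('a'): parent n0 fail=0; on 'a' 0 → fail=0;  out {2}∪∅={2}
  n6('c'): parent n0 fail=0; on 'c' 0 → fail=0;  out ∅∪∅=∅
  n19('e'): parent n0 fail=0; on 'e' 0 → fail=0;  out ∅∪∅=∅
  n23('b'): parent n0 fail=0; on 'b' 0 → fail=0;  out ∅∪∅=∅
  n2('da'): parent n1 fail=0; on 'a' 0 → fail=3;  out {0}∪{2}={0,2}
  n4('ab'): parent n3 fail=0; on 'b' 0 → fail=23;  out ∅∪∅=∅
  n7('cb'): parent n6 fail=0; on 'b' 0 → fail=23;  out ∅∪∅=∅
  n16('aa'): parent n3 fail=0; on 'a' 0 → fail=3;  out ∅∪{2}={2}
  n20('ee'): parent n19 fail=0; on 'e' 0 → fail=19;  out ∅∪∅=∅
  n24('bb'): parent n23 fail=0; on 'b' 0 → fail=23;  out {7}∪∅={7}
  n5('abb'): parent n4 fail=23; on 'b' 23 → fail=24;  out {1}∪{7}={1,7}
  n8('cbc'): parent n7 fail=23; on 'c' 23→0 → fail=6;  out ∅∪∅=∅
  n12('dae'): parent n2 fail=3; on 'e' 3→0 → fail=19;  out ∅∪∅=∅
  n17('aac'): parent n16 fail=3; on 'c' 3→0 → fail=6;  out ∅∪∅=∅
  n21('eed'): parent n20 fail=19; on 'd' 19→0 → fail=1;  out ∅∪∅=∅
  n9('cbce'): parent n8 fail=6; on 'e' 6→0 → fail=19;  out ∅∪∅=∅
  n13('daec'): parent n12 fail=19; on 'c' 19→0 → fail=6;  out ∅∪∅=∅
  n18('aacc'): parent n17 fail=6; on 'c' 6→0 → fail=6;  out {5}∪∅={5}
  n22('eedc'): parent n21 fail=1; on 'c' 1→0 → fail=6;  out {6}∪∅={6}
  n10('cbcea'): parent n9 fail=19; on 'a' 19→0 → fail=3;  out ∅∪{2}={2}
  n14('daeca'): parent n13 fail=6; on 'a' 6→0 → fail=3;  out ∅∪{2}={2}
  n11('cbceac'): parent n10 fail=3; on 'c' 3→0 → fail=6;  out {3}∪∅={3}
  n15('daecac'): parent n14 fail=3; on 'c' 3→0 → fail=6;  out {4}∪∅={4}

Run:
[0] read 'd'  n0⇒n1
[1] read 'a'  n1⇒n2  ** P0@[0:1],P2@[1:1]
[2] read 'e'  n2⇒n12
[3] read 'a'  n12⇒n3 ·f  ** P2@[3:3]
[4] read 'd'  n3⇒n1 ·f
[5] read 'e'  n1⇒n19 ·f
[6] read 'e'  n19⇒n20
[7] read 'd'  n20⇒n21
[8] read 'c'  n21⇒n22  ** P6@[5:8]
[9] read 'd'  n22⇒n1 ·f
[10] read 'c'  n1⇒n6 ·f
[11] read 'e'  n6⇒n19 ·f
[12] read 'd'  n19⇒n1 ·f
[13] read 'a'  n1⇒n2  ** P0@[12:13],P2@[13:13]
[14] read 'a'  n2⇒n16 ·f  ** P2@[14:14]
[15] read 'b'  n16⇒n4 ·f
[16] read 'b'  n4⇒n5  ** P1@[14:16],P7@[15:16]
[17] read 'b'  n5⇒n24 ·f  ** P7@[16:17]
[18] read 'b'  n24⇒n24 ·f  ** P7@[17:18]
[19] read 'b'  n24⇒n24 ·f  ** P7@[18:19]
[20] read 'a'  n24⇒n3 ·f  ** P2@[20:20]
[21] read 'd'  n3⇒n1 ·f
[22] read 'a'  n1⇒n2  ** P0@[21:22],P2@[22:22]
[23] read 'e'  n2⇒n12
[24] read 'b'  n12⇒n23 ·f
[25] read 'd'  n23⇒n1 ·f
[26] read 'b'  n1⇒n23 ·f
[27] read 'b'  n23⇒n24  ** P7@[26:27]
[28] read 'a'  n24⇒n3 ·f  ** P2@[28:28]
[29] read 'a'  n3⇒n16  ** P2@[29:29]
[30] read 'b'  n16⇒n4 ·f
[31] read 'b'  n4⇒n5  ** P1@[29:31],P7@[30:31]
[32] read 'e'  n5⇒n19 ·f
[33] read 'b'  n19⇒n23 ·f
[34] read 'd'  n23⇒n1 ·f
[35] read 'd'  n1⇒n1 ·f
[36] read 'd'  n1⇒n1 ·f
[37] read 'a'  n1⇒n2  ** P0@[36:37],P2@[37:37]
[38] read 'd'  n2⇒n1 ·f
[39] read 'a'  n1⇒n2  ** P0@[38:39],P2@[39:39]
[40] read 'e'  n2⇒n12
[41] read 'c'  n12⇒n13
[42] read 'a'  n13⇒n14  ** P2@[42:42]
[43] read 'c'  n14⇒n15  ** P4@[38:43]
[44] read 'c'  n15⇒n6 ·f
[45] read 'a'  n6⇒n3 ·f  ** P2@[45:45]
[46] read 'd'  n3⇒n1 ·f
[47] read 'e'  n1⇒n19 ·f
[48] read 'e'  n19⇒n20
[49] read 'e'  n20⇒n20 ·f
[50] read 'd'  n20⇒n21
[51] read 'c'  n21⇒n22  ** P6@[48:51]
[52] read 'c'  n22⇒n6 ·f
[53] read 'c'  n6⇒n6 ·f
[54] read 'a'  n6⇒n3 ·f  ** P2@[54:54]
[55] read 'a'  n3⇒n16  ** P2@[55:55]
[56] read 'c'  n16⇒n17
[57] read 'c'  n17⇒n18  ** P5@[54:57]
[58] read 'b'  n18⇒n7 ·f
[59] read 'b'  n7⇒n24 ·f  ** P7@[58:59]
[60] read 'b'  n24⇒n24 ·f  ** P7@[59:60]
[61] read 'b'  n24⇒n24 ·f  ** P7@[60:61]
[62] read 'c'  n24⇒n6 ·f
[63] read 'b'  n6⇒n7
[64] read 'c'  n7⇒n8
[65] read 'e'  n8⇒n9
[66] read 'a'  n9⇒n10  ** P2@[66:66]
[67] read 'c'  n10⇒n11  ** P3@[62:67]
[68] read 'd'  n11⇒n1 ·f
[69] read 'b'  n1⇒n23 ·f
[70] read 'd'  n23⇒n1 ·f
[71] read 'a'  n1⇒n2  ** P0@[70:71],P2@[71:71]
[72] read 'e'  n2⇒n12
[73] read 'c'  n12⇒n13
[74] read 'a'  n13⇒n14  ** P2@[74:74]

All matches (sorted): [[1,0],[1,2],[3,2],[8,6],[13,0],[13,2],[14,2],[16,1],[16,7],[17,7],[18,7],[19,7],[20,2],[22,0],[22,2],[27,7],[28,2],[29,2],[31,1],[31,7],[37,0],[37,2],[39,0],[39,2],[42,2],[43,4],[45,2],[51,6],[54,2],[55,2],[57,5],[59,7],[60,7],[61,7],[66,2],[67,3],[71,0],[71,2],[74,2]]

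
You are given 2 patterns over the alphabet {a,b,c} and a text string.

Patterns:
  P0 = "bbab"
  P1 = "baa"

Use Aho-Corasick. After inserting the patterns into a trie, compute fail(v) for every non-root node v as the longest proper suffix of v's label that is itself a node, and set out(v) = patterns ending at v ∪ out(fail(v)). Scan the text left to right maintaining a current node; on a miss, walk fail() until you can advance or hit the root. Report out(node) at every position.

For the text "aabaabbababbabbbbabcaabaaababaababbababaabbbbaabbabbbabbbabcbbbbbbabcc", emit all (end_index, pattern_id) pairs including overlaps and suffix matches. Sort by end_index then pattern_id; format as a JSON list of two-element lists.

Build:
Trie (insert patterns):
  0='ε' goto b→1
  1='b' goto a→5 b→2
  2='bb' goto a→3
  3='bba' goto b→4
  4='bbab' goto ·  [P0 ends]
  5='ba' goto a→6
  6='baa' goto ·  [P1 ends]

Failure links (BFS by depth):
  fail(1) 'b': from fail(0)=0 chase 'b': 0 ⇒ 0;  out=∅∪out(0)=∅
  fail(2) 'bb': from fail(1)=0 chase 'b': 0 ⇒ 1;  out=∅∪out(1)=∅
  fail(5) 'ba': from fail(1)=0 chase 'a': 0 ⇒ 0;  out=∅∪out(0)=∅
  fail(3) 'bba': from fail(2)=1 chase 'a': 1 ⇒ 5;  out=∅∪out(5)=∅
  fail(6) 'baa': from fail(5)=0 chase 'a': 0 ⇒ 0;  out={1}∪out(0)={1}
  fail(4) 'bbab': from fail(3)=5 chase 'b': 5→0 ⇒ 1;  out={0}∪out(1)={0}

Run:
i=0 'a': node 0→0
i=1 'a': node 0→0
i=2 'b': node 0→1
i=3 'a': node 1→5
i=4 'a': node 5→6  emit P1@[2:4]
i=5 'b': node 6→1 ·f
i=6 'b': node 1→2
i=7 'a': node 2→3
i=8 'b': node 3→4  emit P0@[5:8]
i=9 'a': node 4→5 ·f
i=10 'b': node 5→1 ·f
i=11 'b': node 1→2
i=12 'a': node 2→3
i=13 'b': node 3→4  emit P0@[10:13]
i=14 'b': node 4→2 ·f
i=15 'b': node 2→2 ·f
i=16 'b': node 2→2 ·f
i=17 'a': node 2→3
i=18 'b': node 3→4  emit P0@[15:18]
i=19 'c': node 4→0 ·f
i=20 'a': node 0→0
i=21 'a': node 0→0
i=22 'b': node 0→1
i=23 'a': node 1→5
i=24 'a': node 5→6  emit P1@[22:24]
i=25 'a': node 6→0 ·f
i=26 'b': node 0→1
i=27 'a': node 1→5
i=28 'b': node 5→1 ·f
i=29 'a': node 1→5
i=30 'a': node 5→6  emit P1@[28:30]
i=31 'b': node 6→1 ·f
i=32 'a': node 1→5
i=33 'b': node 5→1 ·f
i=34 'b': node 1→2
i=35 'a': node 2→3
i=36 'b': node 3→4  emit P0@[33:36]
i=37 'a': node 4→5 ·f
i=38 'b': node 5→1 ·f
i=39 'a': node 1→5
i=40 'a': node 5→6  emit P1@[38:40]
i=41 'b': node 6→1 ·f
i=42 'b': node 1→2
i=43 'b': node 2→2 ·f
i=44 'b': node 2→2 ·f
i=45 'a': node 2→3
i=46 'a': node 3→6 ·f  emit P1@[44:46]
i=47 'b': node 6→1 ·f
i=48 'b': node 1→2
i=49 'a': node 2→3
i=50 'b': node 3→4  emit P0@[47:50]
i=51 'b': node 4→2 ·f
i=52 'b': node 2→2 ·f
i=53 'a': node 2→3
i=54 'b': node 3→4  emit P0@[51:54]
i=55 'b': node 4→2 ·f
i=56 'b': node 2→2 ·f
i=57 'a': node 2→3
i=58 'b': node 3→4  emit P0@[55:58]
i=59 'c': node 4→0 ·f
i=60 'b': node 0→1
i=61 'b': node 1→2
i=62 'b': node 2→2 ·f
i=63 'b': node 2→2 ·f
i=64 'b': node 2→2 ·f
i=65 'b': node 2→2 ·f
i=66 'a': node 2→3
i=67 'b': node 3→4  emit P0@[64:67]
i=68 'c': node 4→0 ·f
i=69 'c': node 0→0

Matches: [[4,1],[8,0],[13,0],[18,0],[24,1],[30,1],[36,0],[40,1],[46,1],[50,0],[54,0],[58,0],[67,0]]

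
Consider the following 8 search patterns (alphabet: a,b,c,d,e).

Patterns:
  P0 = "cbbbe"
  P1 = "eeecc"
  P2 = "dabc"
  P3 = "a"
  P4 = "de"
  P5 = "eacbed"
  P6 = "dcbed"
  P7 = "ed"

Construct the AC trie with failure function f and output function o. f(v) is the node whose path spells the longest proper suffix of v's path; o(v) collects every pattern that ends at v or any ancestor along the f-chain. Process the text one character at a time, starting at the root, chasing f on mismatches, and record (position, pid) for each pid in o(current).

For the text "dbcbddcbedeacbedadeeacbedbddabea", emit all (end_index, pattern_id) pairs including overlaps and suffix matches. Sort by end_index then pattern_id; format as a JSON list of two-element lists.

Build automaton:
Trie (insert patterns):
  n0 'ε': a→15 c→1 d→11 e→6
  n1 'c': b→2
  n2 'cb': b→3
  n3 'cbb': b→4
  n4 'cbbb': e→5
  n5 'cbbbe': ·  [P0 ends]
  n6 'e': a→17 d→26 e→7
  n7 'ee': e→8
  n8 'eee': c→9
  n9 'eeec': c→10
  n10 'eeecc': ·  [P1 ends]
  n11 'd': a→12 c→22 e→16
  n12 'da': b→13
  n13 'dab': c→14
  n14 'dabc': ·  [P2 ends]
  n15 'a': ·  [P3 ends]
  n16 'de': ·  [P4 ends]
  n17 'ea': c→18
  n18 'eac': b→19
  n19 'eacb': e→20
  n20 'eacbe': d→21
  n21 'eacbed': ·  [P5 ends]
  n22 'dc': b→23
  n23 'dcb': e→24
  n24 'dcbe': d→25
  n25 'dcbed': ·  [P6 ends]
  n26 'ed': ·  [P7 ends]

BFS fail/out derivation:
  n1('c'): parent n0 fail=0; on 'c' 0 → fail=0;  out ∅∪∅=∅
  n6('e'): parent n0 fail=0; on 'e' 0 → fail=0;  out ∅∪∅=∅
  n11('d'): parent n0 fail=0; on 'd' 0 → fail=0;  out ∅∪∅=∅
  n15('a'): parent n0 fail=0; on 'a' 0 → fail=0;  out {3}∪∅={3}
  n2('cb'): parent n1 fail=0; on 'b' 0 → fail=0;  out ∅∪∅=∅
  n7('ee'): parent n6 fail=0; on 'e' 0 → fail=6;  out ∅∪∅=∅
  n12('da'): parent n11 fail=0; on 'a' 0 → fail=15;  out ∅∪{3}={3}
  n16('de'): parent n11 fail=0; on 'e' 0 → fail=6;  out {4}∪∅={4}
  n17('ea'): parent n6 fail=0; on 'a' 0 → fail=15;  out ∅∪{3}={3}
  n22('dc'): parent n11 fail=0; on 'c' 0 → fail=1;  out ∅∪∅=∅
  n26('ed'): parent n6 fail=0; on 'd' 0 → fail=11;  out {7}∪∅={7}
  n3('cbb'): parent n2 fail=0; on 'b' 0 → fail=0;  out ∅∪∅=∅
  n8('eee'): parent n7 fail=6; on 'e' 6 → fail=7;  out ∅∪∅=∅
  n13('dab'): parent n12 fail=15; on 'b' 15→0 → fail=0;  out ∅∪∅=∅
  n18('eac'): parent n17 fail=15; on 'c' 15→0 → fail=1;  out ∅∪∅=∅
  n23('dcb'): parent n22 fail=1; on 'b' 1 → fail=2;  out ∅∪∅=∅
  n4('cbbb'): parent n3 fail=0; on 'b' 0 → fail=0;  out ∅∪∅=∅
  n9('eeec'): parent n8 fail=7; on 'c' 7→6→0 → fail=1;  out ∅∪∅=∅
  n14('dabc'): parent n13 fail=0; on 'c' 0 → fail=1;  out {2}∪∅={2}
  n19('eacb'): parent n18 fail=1; on 'b' 1 → fail=2;  out ∅∪∅=∅
  n24('dcbe'): parent n23 fail=2; on 'e' 2→0 → fail=6;  out ∅∪∅=∅
  n5('cbbbe'): parent n4 fail=0; on 'e' 0 → fail=6;  out {0}∪∅={0}
  n10('eeecc'): parent n9 fail=1; on 'c' 1→0 → fail=1;  out {1}∪∅={1}
  n20('eacbe'): parent n19 fail=2; on 'e' 2→0 → fail=6;  out ∅∪∅=∅
  n25('dcbed'): parent n24 fail=6; on 'd' 6 → fail=26;  out {6}∪{7}={6,7}
  n21('eacbed'): parent n20 fail=6; on 'd' 6 → fail=26;  out {5}∪{7}={5,7}

Scan:
i=0 'd': node 0→11
i=1 'b': node 11→0 (fail-walked)
i=2 'c': node 0→1
i=3 'b': node 1→2
i=4 'd': node 2→11 (fail-walked)
i=5 'd': node 11→11 (fail-walked)
i=6 'c': node 11→22
i=7 'b': node 22→23
i=8 'e': node 23→24
i=9 'd': node 24→25  ** P6@[5:9],P7@[8:9]
i=10 'e': node 25→16 (fail-walked)  ** P4@[9:10]
i=11 'a': node 16→17 (fail-walked)  ** P3@[11:11]
i=12 'c': node 17→18
i=13 'b': node 18→19
i=14 'e': node 19→20
i=15 'd': node 20→21  ** P5@[10:15],P7@[14:15]
i=16 'a': node 21→12 (fail-walked)  ** P3@[16:16]
i=17 'd': node 12→11 (fail-walked)
i=18 'e': node 11→16  ** P4@[17:18]
i=19 'e': node 16→7 (fail-walked)
i=20 'a': node 7→17 (fail-walked)  ** P3@[20:20]
i=21 'c': node 17→18
i=22 'b': node 18→19
i=23 'e': node 19→20
i=24 'd': node 20→21  ** P5@[19:24],P7@[23:24]
i=25 'b': node 21→0 (fail-walked)
i=26 'd': node 0→11
i=27 'd': node 11→11 (fail-walked)
i=28 'a': node 11→12  ** P3@[28:28]
i=29 'b': node 12→13
i=30 'e': node 13→6 (fail-walked)
i=31 'a': node 6→17  ** P3@[31:31]

Matches: [[9,6],[9,7],[10,4],[11,3],[15,5],[15,7],[16,3],[18,4],[20,3],[24,5],[24,7],[28,3],[31,3]]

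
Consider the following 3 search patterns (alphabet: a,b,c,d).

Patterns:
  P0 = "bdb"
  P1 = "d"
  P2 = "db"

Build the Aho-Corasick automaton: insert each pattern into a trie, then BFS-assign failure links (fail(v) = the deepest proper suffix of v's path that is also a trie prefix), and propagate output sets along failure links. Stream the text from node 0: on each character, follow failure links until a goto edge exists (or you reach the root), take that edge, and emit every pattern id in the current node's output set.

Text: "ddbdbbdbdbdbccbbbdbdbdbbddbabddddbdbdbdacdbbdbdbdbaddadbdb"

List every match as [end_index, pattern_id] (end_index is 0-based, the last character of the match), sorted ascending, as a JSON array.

Build automaton:
Trie nodes:
  n0 'ε': b→1 d→4
  n1 'b': d→2
  n2 'bd': b→3
  n3 'bdb': ·  [P0 ends]
  n4 'd': b→5  [P1 ends]
  n5 'db': ·  [P2 ends]

BFS fail/out derivation:
  fail(1) 'b': from fail(0)=0 chase 'b': 0 ⇒ 0;  out=∅∪out(0)=∅
  fail(4) 'd': from fail(0)=0 chase 'd': 0 ⇒ 0;  out={1}∪out(0)={1}
  fail(2) 'bd': from fail(1)=0 chase 'd': 0 ⇒ 4;  out=∅∪out(4)={1}
  fail(5) 'db': from fail(4)=0 chase 'b': 0 ⇒ 1;  out={2}∪out(1)={2}
  fail(3) 'bdb': from fail(2)=4 chase 'b': 4 ⇒ 5;  out={0}∪out(5)={0,2}

Scan:
[0] read 'd'  n0⇒n4  ** P1@[0:0]
[1] read 'd'  n4⇒n4 (fail-walked)  ** P1@[1:1]
[2] read 'b'  n4⇒n5  ** P2@[1:2]
[3] read 'd'  n5⇒n2 (fail-walked)  ** P1@[3:3]
[4] read 'b'  n2⇒n3  ** P0@[2:4],P2@[3:4]
[5] read 'b'  n3⇒n1 (fail-walked)
[6] read 'd'  n1⇒n2  ** P1@[6:6]
[7] read 'b'  n2⇒n3  ** P0@[5:7],P2@[6:7]
[8] read 'd'  n3⇒n2 (fail-walked)  ** P1@[8:8]
[9] read 'b'  n2⇒n3  ** P0@[7:9],P2@[8:9]
[10] read 'd'  n3⇒n2 (fail-walked)  ** P1@[10:10]
[11] read 'b'  n2⇒n3  ** P0@[9:11],P2@[10:11]
[12] read 'c'  n3⇒n0 (fail-walked)
[13] read 'c'  n0⇒n0
[14] read 'b'  n0⇒n1
[15] read 'b'  n1⇒n1 (fail-walked)
[16] read 'b'  n1⇒n1 (fail-walked)
[17] read 'd'  n1⇒n2  ** P1@[17:17]
[18] read 'b'  n2⇒n3  ** P0@[16:18],P2@[17:18]
[19] read 'd'  n3⇒n2 (fail-walked)  ** P1@[19:19]
[20] read 'b'  n2⇒n3  ** P0@[18:20],P2@[19:20]
[21] read 'd'  n3⇒n2 (fail-walked)  ** P1@[21:21]
[22] read 'b'  n2⇒n3  ** P0@[20:22],P2@[21:22]
[23] read 'b'  n3⇒n1 (fail-walked)
[24] read 'd'  n1⇒n2  ** P1@[24:24]
[25] read 'd'  n2⇒n4 (fail-walked)  ** P1@[25:25]
[26] read 'b'  n4⇒n5  ** P2@[25:26]
[27] read 'a'  n5⇒n0 (fail-walked)
[28] read 'b'  n0⇒n1
[29] read 'd'  n1⇒n2  ** P1@[29:29]
[30] read 'd'  n2⇒n4 (fail-walked)  ** P1@[30:30]
[31] read 'd'  n4⇒n4 (fail-walked)  ** P1@[31:31]
[32] read 'd'  n4⇒n4 (fail-walked)  ** P1@[32:32]
[33] read 'b'  n4⇒n5  ** P2@[32:33]
[34] read 'd'  n5⇒n2 (fail-walked)  ** P1@[34:34]
[35] read 'b'  n2⇒n3  ** P0@[33:35],P2@[34:35]
[36] read 'd'  n3⇒n2 (fail-walked)  ** P1@[36:36]
[37] read 'b'  n2⇒n3  ** P0@[35:37],P2@[36:37]
[38] read 'd'  n3⇒n2 (fail-walked)  ** P1@[38:38]
[39] read 'a'  n2⇒n0 (fail-walked)
[40] read 'c'  n0⇒n0
[41] read 'd'  n0⇒n4  ** P1@[41:41]
[42] read 'b'  n4⇒n5  ** P2@[41:42]
[43] read 'b'  n5⇒n1 (fail-walked)
[44] read 'd'  n1⇒n2  ** P1@[44:44]
[45] read 'b'  n2⇒n3  ** P0@[43:45],P2@[44:45]
[46] read 'd'  n3⇒n2 (fail-walked)  ** P1@[46:46]
[47] read 'b'  n2⇒n3  ** P0@[45:47],P2@[46:47]
[48] read 'd'  n3⇒n2 (fail-walked)  ** P1@[48:48]
[49] read 'b'  n2⇒n3  ** P0@[47:49],P2@[48:49]
[50] read 'a'  n3⇒n0 (fail-walked)
[51] read 'd'  n0⇒n4  ** P1@[51:51]
[52] read 'd'  n4⇒n4 (fail-walked)  ** P1@[52:52]
[53] read 'a'  n4⇒n0 (fail-walked)
[54] read 'd'  n0⇒n4  ** P1@[54:54]
[55] read 'b'  n4⇒n5  ** P2@[54:55]
[56] read 'd'  n5⇒n2 (fail-walked)  ** P1@[56:56]
[57] read 'b'  n2⇒n3  ** P0@[55:57],P2@[56:57]

Matches: [[0,1],[1,1],[2,2],[3,1],[4,0],[4,2],[6,1],[7,0],[7,2],[8,1],[9,0],[9,2],[10,1],[11,0],[11,2],[17,1],[18,0],[18,2],[19,1],[20,0],[20,2],[21,1],[22,0],[22,2],[24,1],[25,1],[26,2],[29,1],[30,1],[31,1],[32,1],[33,2],[34,1],[35,0],[35,2],[36,1],[37,0],[37,2],[38,1],[41,1],[42,2],[44,1],[45,0],[45,2],[46,1],[47,0],[47,2],[48,1],[49,0],[49,2],[51,1],[52,1],[54,1],[55,2],[56,1],[57,0],[57,2]]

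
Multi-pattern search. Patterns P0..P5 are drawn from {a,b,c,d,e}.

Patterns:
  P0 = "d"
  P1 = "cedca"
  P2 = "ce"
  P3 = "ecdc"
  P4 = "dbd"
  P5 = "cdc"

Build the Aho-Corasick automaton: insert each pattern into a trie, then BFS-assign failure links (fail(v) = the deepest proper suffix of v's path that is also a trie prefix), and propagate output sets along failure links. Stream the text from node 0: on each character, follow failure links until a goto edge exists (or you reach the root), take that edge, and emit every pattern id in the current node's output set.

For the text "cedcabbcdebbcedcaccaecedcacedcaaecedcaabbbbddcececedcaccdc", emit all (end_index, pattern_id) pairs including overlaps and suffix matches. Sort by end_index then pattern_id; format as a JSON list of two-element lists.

Build automaton:
Trie nodes:
  0='ε' goto c→2 d→1 e→7
  1='d' goto b→11  [P0 ends]
  2='c' goto d→13 e→3
  3='ce' goto d→4  [P2 ends]
  4='ced' goto c→5
  5='cedc' goto a→6
  6='cedca' goto ·  [P1 ends]
  7='e' goto c→8
  8='ec' goto d→9
  9='ecd' goto c→10
  10='ecdc' goto ·  [P3 ends]
  11='db' goto d→12
  12='dbd' goto ·  [P4 ends]
  13='cd' goto c→14
  14='cdc' goto ·  [P5 ends]

Failure links (BFS by depth):
  n1('d'): parent n0 fail=0; on 'd' 0 → fail=0;  out {0}∪∅={0}
  n2('c'): parent n0 fail=0; on 'c' 0 → fail=0;  out ∅∪∅=∅
  n7('e'): parent n0 fail=0; on 'e' 0 → fail=0;  out ∅∪∅=∅
  n3('ce'): parent n2 fail=0; on 'e' 0 → fail=7;  out {2}∪∅={2}
  n8('ec'): parent n7 fail=0; on 'c' 0 → fail=2;  out ∅∪∅=∅
  n11('db'): parent n1 fail=0; on 'b' 0 → fail=0;  out ∅∪∅=∅
  n13('cd'): parent n2 fail=0; on 'd' 0 → fail=1;  out ∅∪{0}={0}
  n4('ced'): parent n3 fail=7; on 'd' 7→0 → fail=1;  out ∅∪{0}={0}
  n9('ecd'): parent n8 fail=2; on 'd' 2 → fail=13;  out ∅∪{0}={0}
  n12('dbd'): parent n11 fail=0; on 'd' 0 → fail=1;  out {4}∪{0}={0,4}
  n14('cdc'): parent n13 fail=1; on 'c' 1→0 → fail=2;  out {5}∪∅={5}
  n5('cedc'): parent n4 fail=1; on 'c' 1→0 → fail=2;  out ∅∪∅=∅
  n10('ecdc'): parent n9 fail=13; on 'c' 13 → fail=14;  out {3}∪{5}={3,5}
  n6('cedca'): parent n5 fail=2; on 'a' 2→0 → fail=0;  out {1}∪∅={1}

Run:
[0] read 'c'  n0⇒n2
[1] read 'e'  n2⇒n3  emit P2@[0:1]
[2] read 'd'  n3⇒n4  emit P0@[2:2]
[3] read 'c'  n4⇒n5
[4] read 'a'  n5⇒n6  emit P1@[0:4]
[5] read 'b'  n6⇒n0 (via fail)
[6] read 'b'  n0⇒n0
[7] read 'c'  n0⇒n2
[8] read 'd'  n2⇒n13  emit P0@[8:8]
[9] read 'e'  n13⇒n7 (via fail)
[10] read 'b'  n7⇒n0 (via fail)
[11] read 'b'  n0⇒n0
[12] read 'c'  n0⇒n2
[13] read 'e'  n2⇒n3  emit P2@[12:13]
[14] read 'd'  n3⇒n4  emit P0@[14:14]
[15] read 'c'  n4⇒n5
[16] read 'a'  n5⇒n6  emit P1@[12:16]
[17] read 'c'  n6⇒n2 (via fail)
[18] read 'c'  n2⇒n2 (via fail)
[19] read 'a'  n2⇒n0 (via fail)
[20] read 'e'  n0⇒n7
[21] read 'c'  n7⇒n8
[22] read 'e'  n8⇒n3 (via fail)  emit P2@[21:22]
[23] read 'd'  n3⇒n4  emit P0@[23:23]
[24] read 'c'  n4⇒n5
[25] read 'a'  n5⇒n6  emit P1@[21:25]
[26] read 'c'  n6⇒n2 (via fail)
[27] read 'e'  n2⇒n3  emit P2@[26:27]
[28] read 'd'  n3⇒n4  emit P0@[28:28]
[29] read 'c'  n4⇒n5
[30] read 'a'  n5⇒n6  emit P1@[26:30]
[31] read 'a'  n6⇒n0 (via fail)
[32] read 'e'  n0⇒n7
[33] read 'c'  n7⇒n8
[34] read 'e'  n8⇒n3 (via fail)  emit P2@[33:34]
[35] read 'd'  n3⇒n4  emit P0@[35:35]
[36] read 'c'  n4⇒n5
[37] read 'a'  n5⇒n6  emit P1@[33:37]
[38] read 'a'  n6⇒n0 (via fail)
[39] read 'b'  n0⇒n0
[40] read 'b'  n0⇒n0
[41] read 'b'  n0⇒n0
[42] read 'b'  n0⇒n0
[43] read 'd'  n0⇒n1  emit P0@[43:43]
[44] read 'd'  n1⇒n1 (via fail)  emit P0@[44:44]
[45] read 'c'  n1⇒n2 (via fail)
[46] read 'e'  n2⇒n3  emit P2@[45:46]
[47] read 'c'  n3⇒n8 (via fail)
[48] read 'e'  n8⇒n3 (via fail)  emit P2@[47:48]
[49] read 'c'  n3⇒n8 (via fail)
[50] read 'e'  n8⇒n3 (via fail)  emit P2@[49:50]
[51] read 'd'  n3⇒n4  emit P0@[51:51]
[52] read 'c'  n4⇒n5
[53] read 'a'  n5⇒n6  emit P1@[49:53]
[54] read 'c'  n6⇒n2 (via fail)
[55] read 'c'  n2⇒n2 (via fail)
[56] read 'd'  n2⇒n13  emit P0@[56:56]
[57] read 'c'  n13⇒n14  emit P5@[55:57]

Result: [[1,2],[2,0],[4,1],[8,0],[13,2],[14,0],[16,1],[22,2],[23,0],[25,1],[27,2],[28,0],[30,1],[34,2],[35,0],[37,1],[43,0],[44,0],[46,2],[48,2],[50,2],[51,0],[53,1],[56,0],[57,5]]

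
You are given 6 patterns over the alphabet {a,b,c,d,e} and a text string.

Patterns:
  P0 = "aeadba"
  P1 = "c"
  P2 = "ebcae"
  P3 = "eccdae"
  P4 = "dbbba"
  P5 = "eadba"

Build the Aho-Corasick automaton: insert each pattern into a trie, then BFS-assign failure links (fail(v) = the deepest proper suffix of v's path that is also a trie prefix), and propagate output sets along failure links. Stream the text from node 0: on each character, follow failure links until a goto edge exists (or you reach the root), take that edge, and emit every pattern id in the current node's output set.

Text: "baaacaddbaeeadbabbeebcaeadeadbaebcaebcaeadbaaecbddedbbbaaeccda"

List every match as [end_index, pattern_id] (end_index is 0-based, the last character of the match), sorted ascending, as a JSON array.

Construct AC machine:
Trie (insert patterns):
  0='ε' goto a→1 c→7 d→18 e→8
  1='a' goto e→2
  2='ae' goto a→3
  3='aea' goto d→4
  4='aead' goto b→5
  5='aeadb' goto a→6
  6='aeadba' goto ·  [P0 ends]
  7='c' goto ·  [P1 ends]
  8='e' goto a→23 b→9 c→13
  9='eb' goto c→10
  10='ebc' goto a→11
  11='ebca' goto e→12
  12='ebcae' goto ·  [P2 ends]
  13='ec' goto c→14
  14='ecc' goto d→15
  15='eccd' goto a→16
  16='eccda' goto e→17
  17='eccdae' goto ·  [P3 ends]
  18='d' goto b→19
  19='db' goto b→20
  20='dbb' goto b→21
  21='dbbb' goto a→22
  22='dbbba' goto ·  [P4 ends]
  23='ea' goto d→24
  24='ead' goto b→25
  25='eadb' goto a→26
  26='eadba' goto ·  [P5 ends]

BFS fail/out derivation:
  fail(1) 'a': from fail(0)=0 chase 'a': 0 ⇒ 0;  out=∅∪out(0)=∅
  fail(7) 'c': from fail(0)=0 chase 'c': 0 ⇒ 0;  out={1}∪out(0)={1}
  fail(8) 'e': from fail(0)=0 chase 'e': 0 ⇒ 0;  out=∅∪out(0)=∅
  fail(18) 'd': from fail(0)=0 chase 'd': 0 ⇒ 0;  out=∅∪out(0)=∅
  fail(2) 'ae': from fail(1)=0 chase 'e': 0 ⇒ 8;  out=∅∪out(8)=∅
  fail(9) 'eb': from fail(8)=0 chase 'b': 0 ⇒ 0;  out=∅∪out(0)=∅
  fail(13) 'ec': from fail(8)=0 chase 'c': 0 ⇒ 7;  out=∅∪out(7)={1}
  fail(19) 'db': from fail(18)=0 chase 'b': 0 ⇒ 0;  out=∅∪out(0)=∅
  fail(23) 'ea': from fail(8)=0 chase 'a': 0 ⇒ 1;  out=∅∪out(1)=∅
  fail(3) 'aea': from fail(2)=8 chase 'a': 8 ⇒ 23;  out=∅∪out(23)=∅
  fail(10) 'ebc': from fail(9)=0 chase 'c': 0 ⇒ 7;  out=∅∪out(7)={1}
  fail(14) 'ecc': from fail(13)=7 chase 'c': 7→0 ⇒ 7;  out=∅∪out(7)={1}
  fail(20) 'dbb': from fail(19)=0 chase 'b': 0 ⇒ 0;  out=∅∪out(0)=∅
  fail(24) 'ead': from fail(23)=1 chase 'd': 1→0 ⇒ 18;  out=∅∪out(18)=∅
  fail(4) 'aead': from fail(3)=23 chase 'd': 23 ⇒ 24;  out=∅∪out(24)=∅
  fail(11) 'ebca': from fail(10)=7 chase 'a': 7→0 ⇒ 1;  out=∅∪out(1)=∅
  fail(15) 'eccd': from fail(14)=7 chase 'd': 7→0 ⇒ 18;  out=∅∪out(18)=∅
  fail(21) 'dbbb': from fail(20)=0 chase 'b': 0 ⇒ 0;  out=∅∪out(0)=∅
  fail(25) 'eadb': from fail(24)=18 chase 'b': 18 ⇒ 19;  out=∅∪out(19)=∅
  fail(5) 'aeadb': from fail(4)=24 chase 'b': 24 ⇒ 25;  out=∅∪out(25)=∅
  fail(12) 'ebcae': from fail(11)=1 chase 'e': 1 ⇒ 2;  out={2}∪out(2)={2}
  fail(16) 'eccda': from fail(15)=18 chase 'a': 18→0 ⇒ 1;  out=∅∪out(1)=∅
  fail(22) 'dbbba': from fail(21)=0 chase 'a': 0 ⇒ 1;  out={4}∪out(1)={4}
  fail(26) 'eadba': from fail(25)=19 chase 'a': 19→0 ⇒ 1;  out={5}∪out(1)={5}
  fail(6) 'aeadba': from fail(5)=25 chase 'a': 25 ⇒ 26;  out={0}∪out(26)={0,5}
  fail(17) 'eccdae': from fail(16)=1 chase 'e': 1 ⇒ 2;  out={3}∪out(2)={3}

Text stream:
pos 0 'b': at 0
pos 1 'a': at 1
pos 2 'a': at 1 (via fail)
pos 3 'a': at 1 (via fail)
pos 4 'c': at 7 (via fail)  → match P1@[4:4]
pos 5 'a': at 1 (via fail)
pos 6 'd': at 18 (via fail)
pos 7 'd': at 18 (via fail)
pos 8 'b': at 19
pos 9 'a': at 1 (via fail)
pos 10 'e': at 2
pos 11 'e': at 8 (via fail)
pos 12 'a': at 23
pos 13 'd': at 24
pos 14 'b': at 25
pos 15 'a': at 26  → match P5@[11:15]
pos 16 'b': at 0 (via fail)
pos 17 'b': at 0
pos 18 'e': at 8
pos 19 'e': at 8 (via fail)
pos 20 'b': at 9
pos 21 'c': at 10  → match P1@[21:21]
pos 22 'a': at 11
pos 23 'e': at 12  → match P2@[19:23]
pos 24 'a': at 3 (via fail)
pos 25 'd': at 4
pos 26 'e': at 8 (via fail)
pos 27 'a': at 23
pos 28 'd': at 24
pos 29 'b': at 25
pos 30 'a': at 26  → match P5@[26:30]
pos 31 'e': at 2 (via fail)
pos 32 'b': at 9 (via fail)
pos 33 'c': at 10  → match P1@[33:33]
pos 34 'a': at 11
pos 35 'e': at 12  → match P2@[31:35]
pos 36 'b': at 9 (via fail)
pos 37 'c': at 10  → match P1@[37:37]
pos 38 'a': at 11
pos 39 'e': at 12  → match P2@[35:39]
pos 40 'a': at 3 (via fail)
pos 41 'd': at 4
pos 42 'b': at 5
pos 43 'a': at 6  → match P0@[38:43],P5@[39:43]
pos 44 'a': at 1 (via fail)
pos 45 'e': at 2
pos 46 'c': at 13 (via fail)  → match P1@[46:46]
pos 47 'b': at 0 (via fail)
pos 48 'd': at 18
pos 49 'd': at 18 (via fail)
pos 50 'e': at 8 (via fail)
pos 51 'd': at 18 (via fail)
pos 52 'b': at 19
pos 53 'b': at 20
pos 54 'b': at 21
pos 55 'a': at 22  → match P4@[51:55]
pos 56 'a': at 1 (via fail)
pos 57 'e': at 2
pos 58 'c': at 13 (via fail)  → match P1@[58:58]
pos 59 'c': at 14  → match P1@[59:59]
pos 60 'd': at 15
pos 61 'a': at 16

All matches (sorted): [[4,1],[15,5],[21,1],[23,2],[30,5],[33,1],[35,2],[37,1],[39,2],[43,0],[43,5],[46,1],[55,4],[58,1],[59,1]]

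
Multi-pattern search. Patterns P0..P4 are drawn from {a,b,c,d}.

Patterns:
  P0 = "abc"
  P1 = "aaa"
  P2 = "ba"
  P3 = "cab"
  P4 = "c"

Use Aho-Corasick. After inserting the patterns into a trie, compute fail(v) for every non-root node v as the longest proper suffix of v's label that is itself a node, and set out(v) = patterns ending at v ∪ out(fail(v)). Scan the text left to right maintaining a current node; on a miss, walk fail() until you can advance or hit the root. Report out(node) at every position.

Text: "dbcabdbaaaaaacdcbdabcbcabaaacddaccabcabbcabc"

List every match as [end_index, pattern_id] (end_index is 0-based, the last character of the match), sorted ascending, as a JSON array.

Construct AC machine:
Trie (insert patterns):
  n0 'ε': a→1 b→6 c→8
  n1 'a': a→4 b→2
  n2 'ab': c→3
  n3 'abc': ·  ←P0
  n4 'aa': a→5
  n5 'aaa': ·  ←P1
  n6 'b': a→7
  n7 'ba': ·  ←P2
  n8 'c': a→9  ←P4
  n9 'ca': b→10
  n10 'cab': ·  ←P3

BFS fail/out derivation:
  fail(1) 'a': from fail(0)=0 chase 'a': 0 ⇒ 0;  out=∅∪out(0)=∅
  fail(6) 'b': from fail(0)=0 chase 'b': 0 ⇒ 0;  out=∅∪out(0)=∅
  fail(8) 'c': from fail(0)=0 chase 'c': 0 ⇒ 0;  out={4}∪out(0)={4}
  fail(2) 'ab': from fail(1)=0 chase 'b': 0 ⇒ 6;  out=∅∪out(6)=∅
  fail(4) 'aa': from fail(1)=0 chase 'a': 0 ⇒ 1;  out=∅∪out(1)=∅
  fail(7) 'ba': from fail(6)=0 chase 'a': 0 ⇒ 1;  out={2}∪out(1)={2}
  fail(9) 'ca': from fail(8)=0 chase 'a': 0 ⇒ 1;  out=∅∪out(1)=∅
  fail(3) 'abc': from fail(2)=6 chase 'c': 6→0 ⇒ 8;  out={0}∪out(8)={0,4}
  fail(5) 'aaa': from fail(4)=1 chase 'a': 1 ⇒ 4;  out={1}∪out(4)={1}
  fail(10) 'cab': from fail(9)=1 chase 'b': 1 ⇒ 2;  out={3}∪out(2)={3}

Run:
i=0 'd': node 0→0
i=1 'b': node 0→6
i=2 'c': node 6→8 ·f  → match P4@[2:2]
i=3 'a': node 8→9
i=4 'b': node 9→10  → match P3@[2:4]
i=5 'd': node 10→0 ·f
i=6 'b': node 0→6
i=7 'a': node 6→7  → match P2@[6:7]
i=8 'a': node 7→4 ·f
i=9 'a': node 4→5  → match P1@[7:9]
i=10 'a': node 5→5 ·f  → match P1@[8:10]
i=11 'a': node 5→5 ·f  → match P1@[9:11]
i=12 'a': node 5→5 ·f  → match P1@[10:12]
i=13 'c': node 5→8 ·f  → match P4@[13:13]
i=14 'd': node 8→0 ·f
i=15 'c': node 0→8  → match P4@[15:15]
i=16 'b': node 8→6 ·f
i=17 'd': node 6→0 ·f
i=18 'a': node 0→1
i=19 'b': node 1→2
i=20 'c': node 2→3  → match P0@[18:20],P4@[20:20]
i=21 'b': node 3→6 ·f
i=22 'c': node 6→8 ·f  → match P4@[22:22]
i=23 'a': node 8→9
i=24 'b': node 9→10  → match P3@[22:24]
i=25 'a': node 10→7 ·f  → match P2@[24:25]
i=26 'a': node 7→4 ·f
i=27 'a': node 4→5  → match P1@[25:27]
i=28 'c': node 5→8 ·f  → match P4@[28:28]
i=29 'd': node 8→0 ·f
i=30 'd': node 0→0
i=31 'a': node 0→1
i=32 'c': node 1→8 ·f  → match P4@[32:32]
i=33 'c': node 8→8 ·f  → match P4@[33:33]
i=34 'a': node 8→9
i=35 'b': node 9→10  → match P3@[33:35]
i=36 'c': node 10→3 ·f  → match P0@[34:36],P4@[36:36]
i=37 'a': node 3→9 ·f
i=38 'b': node 9→10  → match P3@[36:38]
i=39 'b': node 10→6 ·f
i=40 'c': node 6→8 ·f  → match P4@[40:40]
i=41 'a': node 8→9
i=42 'b': node 9→10  → match P3@[40:42]
i=43 'c': node 10→3 ·f  → match P0@[41:43],P4@[43:43]

Matches: [[2,4],[4,3],[7,2],[9,1],[10,1],[11,1],[12,1],[13,4],[15,4],[20,0],[20,4],[22,4],[24,3],[25,2],[27,1],[28,4],[32,4],[33,4],[35,3],[36,0],[36,4],[38,3],[40,4],[42,3],[43,0],[43,4]]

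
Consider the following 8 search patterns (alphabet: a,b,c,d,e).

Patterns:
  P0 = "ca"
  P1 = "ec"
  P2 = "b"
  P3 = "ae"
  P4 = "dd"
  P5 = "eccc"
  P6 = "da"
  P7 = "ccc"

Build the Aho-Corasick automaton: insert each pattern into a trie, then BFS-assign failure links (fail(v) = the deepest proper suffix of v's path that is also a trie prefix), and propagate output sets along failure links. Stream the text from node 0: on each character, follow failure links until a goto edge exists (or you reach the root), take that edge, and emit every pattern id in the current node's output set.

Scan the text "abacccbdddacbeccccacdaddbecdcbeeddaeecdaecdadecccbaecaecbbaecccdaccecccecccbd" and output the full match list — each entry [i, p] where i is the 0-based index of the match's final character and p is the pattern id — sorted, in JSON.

Build:
Trie (insert patterns):
  0='ε' goto a→6 b→5 c→1 d→8 e→3
  1='c' goto a→2 c→13
  2='ca' goto ·  [P0 ends]
  3='e' goto c→4
  4='ec' goto c→10  [P1 ends]
  5='b' goto ·  [P2 ends]
  6='a' goto e→7
  7='ae' goto ·  [P3 ends]
  8='d' goto a→12 d→9
  9='dd' goto ·  [P4 ends]
  10='ecc' goto c→11
  11='eccc' goto ·  [P5 ends]
  12='da' goto ·  [P6 ends]
  13='cc' goto c→14
  14='ccc' goto ·  [P7 ends]

Failure links (BFS by depth):
  n1('c'): parent n0 fail=0; on 'c' 0 → fail=0;  out ∅∪∅=∅
  n3('e'): parent n0 fail=0; on 'e' 0 → fail=0;  out ∅∪∅=∅
  n5('b'): parent n0 fail=0; on 'b' 0 → fail=0;  out {2}∪∅={2}
  n6('a'): parent n0 fail=0; on 'a' 0 → fail=0;  out ∅∪∅=∅
  n8('d'): parent n0 fail=0; on 'd' 0 → fail=0;  out ∅∪∅=∅
  n2('ca'): parent n1 fail=0; on 'a' 0 → fail=6;  out {0}∪∅={0}
  n4('ec'): parent n3 fail=0; on 'c' 0 → fail=1;  out {1}∪∅={1}
  n7('ae'): parent n6 fail=0; on 'e' 0 → fail=3;  out {3}∪∅={3}
  n9('dd'): parent n8 fail=0; on 'd' 0 → fail=8;  out {4}∪∅={4}
  n12('da'): parent n8 fail=0; on 'a' 0 → fail=6;  out {6}∪∅={6}
  n13('cc'): parent n1 fail=0; on 'c' 0 → fail=1;  out ∅∪∅=∅
  n10('ecc'): parent n4 fail=1; on 'c' 1 → fail=13;  out ∅∪∅=∅
  n14('ccc'): parent n13 fail=1; on 'c' 1 → fail=13;  out {7}∪∅={7}
  n11('eccc'): parent n10 fail=13; on 'c' 13 → fail=14;  out {5}∪{7}={5,7}

Scan:
pos 0 'a': at 6
pos 1 'b': at 5 (via fail)  → match P2@[1:1]
pos 2 'a': at 6 (via fail)
pos 3 'c': at 1 (via fail)
pos 4 'c': at 13
pos 5 'c': at 14  → match P7@[3:5]
pos 6 'b': at 5 (via fail)  → match P2@[6:6]
pos 7 'd': at 8 (via fail)
pos 8 'd': at 9  → match P4@[7:8]
pos 9 'd': at 9 (via fail)  → match P4@[8:9]
pos 10 'a': at 12 (via fail)  → match P6@[9:10]
pos 11 'c': at 1 (via fail)
pos 12 'b': at 5 (via fail)  → match P2@[12:12]
pos 13 'e': at 3 (via fail)
pos 14 'c': at 4  → match P1@[13:14]
pos 15 'c': at 10
pos 16 'c': at 11  → match P5@[13:16],P7@[14:16]
pos 17 'c': at 14 (via fail)  → match P7@[15:17]
pos 18 'a': at 2 (via fail)  → match P0@[17:18]
pos 19 'c': at 1 (via fail)
pos 20 'd': at 8 (via fail)
pos 21 'a': at 12  → match P6@[20:21]
pos 22 'd': at 8 (via fail)
pos 23 'd': at 9  → match P4@[22:23]
pos 24 'b': at 5 (via fail)  → match P2@[24:24]
pos 25 'e': at 3 (via fail)
pos 26 'c': at 4  → match P1@[25:26]
pos 27 'd': at 8 (via fail)
pos 28 'c': at 1 (via fail)
pos 29 'b': at 5 (via fail)  → match P2@[29:29]
pos 30 'e': at 3 (via fail)
pos 31 'e': at 3 (via fail)
pos 32 'd': at 8 (via fail)
pos 33 'd': at 9  → match P4@[32:33]
pos 34 'a': at 12 (via fail)  → match P6@[33:34]
pos 35 'e': at 7 (via fail)  → match P3@[34:35]
pos 36 'e': at 3 (via fail)
pos 37 'c': at 4  → match P1@[36:37]
pos 38 'd': at 8 (via fail)
pos 39 'a': at 12  → match P6@[38:39]
pos 40 'e': at 7 (via fail)  → match P3@[39:40]
pos 41 'c': at 4 (via fail)  → match P1@[40:41]
pos 42 'd': at 8 (via fail)
pos 43 'a': at 12  → match P6@[42:43]
pos 44 'd': at 8 (via fail)
pos 45 'e': at 3 (via fail)
pos 46 'c': at 4  → match P1@[45:46]
pos 47 'c': at 10
pos 48 'c': at 11  → match P5@[45:48],P7@[46:48]
pos 49 'b': at 5 (via fail)  → match P2@[49:49]
pos 50 'a': at 6 (via fail)
pos 51 'e': at 7  → match P3@[50:51]
pos 52 'c': at 4 (via fail)  → match P1@[51:52]
pos 53 'a': at 2 (via fail)  → match P0@[52:53]
pos 54 'e': at 7 (via fail)  → match P3@[53:54]
pos 55 'c': at 4 (via fail)  → match P1@[54:55]
pos 56 'b': at 5 (via fail)  → match P2@[56:56]
pos 57 'b': at 5 (via fail)  → match P2@[57:57]
pos 58 'a': at 6 (via fail)
pos 59 'e': at 7  → match P3@[58:59]
pos 60 'c': at 4 (via fail)  → match P1@[59:60]
pos 61 'c': at 10
pos 62 'c': at 11  → match P5@[59:62],P7@[60:62]
pos 63 'd': at 8 (via fail)
pos 64 'a': at 12  → match P6@[63:64]
pos 65 'c': at 1 (via fail)
pos 66 'c': at 13
pos 67 'e': at 3 (via fail)
pos 68 'c': at 4  → match P1@[67:68]
pos 69 'c': at 10
pos 70 'c': at 11  → match P5@[67:70],P7@[68:70]
pos 71 'e': at 3 (via fail)
pos 72 'c': at 4  → match P1@[71:72]
pos 73 'c': at 10
pos 74 'c': at 11  → match P5@[71:74],P7@[72:74]
pos 75 'b': at 5 (via fail)  → match P2@[75:75]
pos 76 'd': at 8 (via fail)

All matches (sorted): [[1,2],[5,7],[6,2],[8,4],[9,4],[10,6],[12,2],[14,1],[16,5],[16,7],[17,7],[18,0],[21,6],[23,4],[24,2],[26,1],[29,2],[33,4],[34,6],[35,3],[37,1],[39,6],[40,3],[41,1],[43,6],[46,1],[48,5],[48,7],[49,2],[51,3],[52,1],[53,0],[54,3],[55,1],[56,2],[57,2],[59,3],[60,1],[62,5],[62,7],[64,6],[68,1],[70,5],[70,7],[72,1],[74,5],[74,7],[75,2]]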